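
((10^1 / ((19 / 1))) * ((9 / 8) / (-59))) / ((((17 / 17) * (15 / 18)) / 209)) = -297 / 118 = -2.52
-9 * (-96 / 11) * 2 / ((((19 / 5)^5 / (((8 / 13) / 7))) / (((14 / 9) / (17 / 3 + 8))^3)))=627200000 / 24403696342597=0.00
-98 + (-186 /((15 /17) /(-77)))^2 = 6586618514 /25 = 263464740.56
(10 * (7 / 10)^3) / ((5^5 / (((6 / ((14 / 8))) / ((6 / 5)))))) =49 / 15625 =0.00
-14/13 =-1.08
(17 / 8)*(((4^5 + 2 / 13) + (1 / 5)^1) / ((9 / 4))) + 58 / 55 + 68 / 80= 4990213 / 5148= 969.35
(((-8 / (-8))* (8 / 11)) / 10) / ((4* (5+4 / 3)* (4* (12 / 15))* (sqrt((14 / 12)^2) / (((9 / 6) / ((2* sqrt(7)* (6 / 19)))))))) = 9* sqrt(7) / 34496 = 0.00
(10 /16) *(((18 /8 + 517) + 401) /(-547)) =-18405 /17504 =-1.05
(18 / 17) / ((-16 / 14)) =-63 / 68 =-0.93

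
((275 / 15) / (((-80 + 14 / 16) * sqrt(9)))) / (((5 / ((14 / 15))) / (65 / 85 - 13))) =256256 / 1452735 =0.18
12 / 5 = 2.40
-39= -39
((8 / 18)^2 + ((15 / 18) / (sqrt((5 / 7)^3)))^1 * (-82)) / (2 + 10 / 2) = 16 / 567 -41 * sqrt(35) / 15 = -16.14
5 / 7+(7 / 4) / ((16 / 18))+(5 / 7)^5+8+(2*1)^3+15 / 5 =11761657 / 537824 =21.87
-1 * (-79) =79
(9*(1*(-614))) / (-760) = 2763 / 380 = 7.27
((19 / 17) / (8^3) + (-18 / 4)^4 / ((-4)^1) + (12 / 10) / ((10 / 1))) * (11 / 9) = -245088943 / 1958400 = -125.15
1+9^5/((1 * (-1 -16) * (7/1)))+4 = -58454/119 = -491.21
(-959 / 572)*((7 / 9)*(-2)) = 6713 / 2574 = 2.61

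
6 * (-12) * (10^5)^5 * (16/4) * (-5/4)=3600000000000000000000000000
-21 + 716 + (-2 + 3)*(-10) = 685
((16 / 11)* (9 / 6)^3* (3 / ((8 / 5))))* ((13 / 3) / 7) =1755 / 308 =5.70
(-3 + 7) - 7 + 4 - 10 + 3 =-6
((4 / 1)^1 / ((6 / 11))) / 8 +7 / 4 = 8 / 3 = 2.67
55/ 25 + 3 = 26/ 5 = 5.20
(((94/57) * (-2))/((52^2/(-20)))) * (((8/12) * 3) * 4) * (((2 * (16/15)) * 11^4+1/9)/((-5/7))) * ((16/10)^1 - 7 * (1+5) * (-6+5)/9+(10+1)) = -958140433208/6502275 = -147354.65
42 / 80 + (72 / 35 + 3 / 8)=207 / 70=2.96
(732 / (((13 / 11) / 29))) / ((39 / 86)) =6693896 / 169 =39608.85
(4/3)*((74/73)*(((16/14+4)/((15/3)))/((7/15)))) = 2.98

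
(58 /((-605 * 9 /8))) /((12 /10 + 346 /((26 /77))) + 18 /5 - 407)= -3016 /22031559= -0.00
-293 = -293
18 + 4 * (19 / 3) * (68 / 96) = 647 / 18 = 35.94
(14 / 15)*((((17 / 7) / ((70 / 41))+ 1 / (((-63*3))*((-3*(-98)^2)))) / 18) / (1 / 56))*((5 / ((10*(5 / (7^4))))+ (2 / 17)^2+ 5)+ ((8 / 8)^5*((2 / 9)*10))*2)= 251393655961577 / 243889592625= 1030.77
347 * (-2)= -694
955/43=22.21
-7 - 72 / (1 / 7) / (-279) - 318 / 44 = -8471 / 682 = -12.42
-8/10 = -4/5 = -0.80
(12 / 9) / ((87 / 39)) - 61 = -5255 / 87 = -60.40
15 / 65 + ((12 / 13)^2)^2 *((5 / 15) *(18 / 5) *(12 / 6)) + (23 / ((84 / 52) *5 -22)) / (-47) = 2439860704 / 1214842135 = 2.01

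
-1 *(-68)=68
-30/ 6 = -5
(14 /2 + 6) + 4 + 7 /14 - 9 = 17 /2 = 8.50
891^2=793881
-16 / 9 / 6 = -8 / 27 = -0.30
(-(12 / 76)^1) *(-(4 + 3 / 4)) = 3 / 4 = 0.75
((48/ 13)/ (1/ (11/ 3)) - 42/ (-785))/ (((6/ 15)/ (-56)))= -3883768/ 2041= -1902.88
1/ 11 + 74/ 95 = 909/ 1045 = 0.87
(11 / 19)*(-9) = -99 / 19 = -5.21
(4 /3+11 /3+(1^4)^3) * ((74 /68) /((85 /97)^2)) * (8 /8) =1044399 /122825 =8.50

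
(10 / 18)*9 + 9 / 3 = 8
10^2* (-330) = -33000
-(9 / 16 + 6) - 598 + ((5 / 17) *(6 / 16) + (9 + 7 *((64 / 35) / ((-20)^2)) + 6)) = -20040287 / 34000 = -589.42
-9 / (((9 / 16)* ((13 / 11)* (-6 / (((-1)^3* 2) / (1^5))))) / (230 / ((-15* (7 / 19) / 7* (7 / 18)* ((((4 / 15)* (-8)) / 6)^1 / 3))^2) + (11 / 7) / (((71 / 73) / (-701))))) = -211341720623 / 271362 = -778818.41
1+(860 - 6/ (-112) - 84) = 43515/ 56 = 777.05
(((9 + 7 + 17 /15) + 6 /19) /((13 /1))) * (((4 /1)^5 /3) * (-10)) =-10184704 /2223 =-4581.51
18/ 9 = 2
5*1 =5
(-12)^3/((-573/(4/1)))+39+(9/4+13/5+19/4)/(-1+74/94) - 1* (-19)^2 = -1695398/4775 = -355.06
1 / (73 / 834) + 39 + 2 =3827 / 73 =52.42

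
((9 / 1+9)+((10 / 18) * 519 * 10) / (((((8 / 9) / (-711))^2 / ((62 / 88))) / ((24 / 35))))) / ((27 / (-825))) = -3049997824975 / 112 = -27232123437.28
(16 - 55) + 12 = -27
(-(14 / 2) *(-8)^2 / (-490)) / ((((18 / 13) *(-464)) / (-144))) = 208 / 1015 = 0.20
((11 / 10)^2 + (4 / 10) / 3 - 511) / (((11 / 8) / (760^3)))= -5369449077760 / 33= -162710578113.94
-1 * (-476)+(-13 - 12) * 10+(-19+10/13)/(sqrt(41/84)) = 226 - 474 * sqrt(861)/533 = 199.91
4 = 4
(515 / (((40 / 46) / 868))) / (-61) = -514073 / 61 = -8427.43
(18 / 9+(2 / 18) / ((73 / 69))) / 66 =461 / 14454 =0.03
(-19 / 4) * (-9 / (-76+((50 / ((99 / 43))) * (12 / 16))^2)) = 186219 / 824569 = 0.23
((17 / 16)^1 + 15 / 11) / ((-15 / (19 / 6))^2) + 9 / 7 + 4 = 53826229 / 9979200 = 5.39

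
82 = 82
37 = 37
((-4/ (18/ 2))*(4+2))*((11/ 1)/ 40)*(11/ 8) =-121/ 120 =-1.01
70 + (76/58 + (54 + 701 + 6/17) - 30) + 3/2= 786989/986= 798.16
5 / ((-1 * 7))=-5 / 7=-0.71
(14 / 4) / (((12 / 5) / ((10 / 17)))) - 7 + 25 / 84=-1391 / 238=-5.84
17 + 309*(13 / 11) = 4204 / 11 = 382.18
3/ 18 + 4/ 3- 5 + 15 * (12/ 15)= 17/ 2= 8.50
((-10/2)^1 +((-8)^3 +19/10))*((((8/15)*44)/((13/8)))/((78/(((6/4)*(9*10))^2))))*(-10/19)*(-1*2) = -5874612480/3211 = -1829527.40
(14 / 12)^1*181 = 1267 / 6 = 211.17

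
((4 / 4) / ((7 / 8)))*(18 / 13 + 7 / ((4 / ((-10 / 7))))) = -116 / 91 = -1.27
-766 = -766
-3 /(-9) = 1 /3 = 0.33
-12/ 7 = -1.71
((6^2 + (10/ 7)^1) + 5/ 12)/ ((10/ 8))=3179/ 105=30.28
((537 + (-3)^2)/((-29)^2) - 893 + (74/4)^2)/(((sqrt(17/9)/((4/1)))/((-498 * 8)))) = 22117642128 * sqrt(17)/14297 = 6378497.22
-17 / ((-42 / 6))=17 / 7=2.43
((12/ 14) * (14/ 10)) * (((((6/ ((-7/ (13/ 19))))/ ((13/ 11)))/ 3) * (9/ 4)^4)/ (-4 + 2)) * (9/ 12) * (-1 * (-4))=649539/ 85120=7.63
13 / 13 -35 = -34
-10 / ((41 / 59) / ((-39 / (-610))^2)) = -89739 / 1525610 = -0.06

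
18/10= 9/5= 1.80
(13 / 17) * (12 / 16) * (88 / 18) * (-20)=-2860 / 51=-56.08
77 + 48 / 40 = 391 / 5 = 78.20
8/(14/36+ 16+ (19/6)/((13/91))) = 72/347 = 0.21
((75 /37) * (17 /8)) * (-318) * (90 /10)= -1824525 /148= -12327.87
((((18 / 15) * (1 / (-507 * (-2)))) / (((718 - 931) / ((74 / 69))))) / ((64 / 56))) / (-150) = 259 / 7451379000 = 0.00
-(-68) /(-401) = -68 /401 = -0.17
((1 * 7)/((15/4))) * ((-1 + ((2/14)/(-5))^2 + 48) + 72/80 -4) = 81.95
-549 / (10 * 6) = -183 / 20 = -9.15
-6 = -6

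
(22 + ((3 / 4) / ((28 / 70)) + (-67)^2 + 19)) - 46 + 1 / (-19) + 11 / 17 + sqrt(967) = sqrt(967) + 11593037 / 2584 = 4517.57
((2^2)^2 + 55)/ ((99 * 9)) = 71/ 891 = 0.08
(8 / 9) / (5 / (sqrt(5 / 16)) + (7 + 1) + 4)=1 / 6 - sqrt(5) / 18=0.04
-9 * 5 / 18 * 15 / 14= -75 / 28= -2.68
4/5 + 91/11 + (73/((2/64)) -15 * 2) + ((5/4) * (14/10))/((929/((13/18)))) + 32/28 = 59646940819/25751880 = 2316.22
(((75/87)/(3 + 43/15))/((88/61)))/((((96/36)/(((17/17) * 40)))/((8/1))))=343125/28072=12.22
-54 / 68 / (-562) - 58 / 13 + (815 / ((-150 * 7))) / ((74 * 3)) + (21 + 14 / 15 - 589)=-827332562963 / 1447574310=-571.53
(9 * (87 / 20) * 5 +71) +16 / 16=1071 / 4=267.75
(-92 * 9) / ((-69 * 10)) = 6 / 5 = 1.20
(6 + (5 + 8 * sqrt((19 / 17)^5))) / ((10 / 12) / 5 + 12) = 17328 * sqrt(323) / 358649 + 66 / 73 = 1.77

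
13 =13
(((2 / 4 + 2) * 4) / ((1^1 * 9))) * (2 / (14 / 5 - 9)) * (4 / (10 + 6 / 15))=-500 / 3627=-0.14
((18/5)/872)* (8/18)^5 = 256/3575745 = 0.00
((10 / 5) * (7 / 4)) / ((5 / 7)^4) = 16807 / 1250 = 13.45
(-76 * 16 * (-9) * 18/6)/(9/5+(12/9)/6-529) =-738720/11857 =-62.30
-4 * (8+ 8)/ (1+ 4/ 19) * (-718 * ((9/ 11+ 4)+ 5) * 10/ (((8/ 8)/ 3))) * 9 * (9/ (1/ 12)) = 2749598576640/ 253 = 10867978563.79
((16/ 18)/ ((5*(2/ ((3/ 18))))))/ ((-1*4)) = -1/ 270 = -0.00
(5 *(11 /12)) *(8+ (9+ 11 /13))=3190 /39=81.79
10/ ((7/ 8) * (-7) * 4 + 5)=-20/ 39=-0.51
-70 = -70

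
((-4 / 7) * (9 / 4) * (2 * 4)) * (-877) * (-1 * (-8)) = 505152 / 7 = 72164.57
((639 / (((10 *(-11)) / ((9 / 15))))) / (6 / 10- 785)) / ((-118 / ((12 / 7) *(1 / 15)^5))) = -71 / 835202156250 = -0.00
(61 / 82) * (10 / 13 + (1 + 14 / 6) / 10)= 2623 / 3198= 0.82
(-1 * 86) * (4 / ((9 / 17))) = -5848 / 9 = -649.78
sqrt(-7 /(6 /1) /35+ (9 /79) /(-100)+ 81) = 9.00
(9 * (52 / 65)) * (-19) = -684 / 5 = -136.80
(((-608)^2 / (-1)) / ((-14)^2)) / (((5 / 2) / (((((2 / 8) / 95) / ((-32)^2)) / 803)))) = -0.00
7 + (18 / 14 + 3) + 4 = 107 / 7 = 15.29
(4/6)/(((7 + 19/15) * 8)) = 5/496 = 0.01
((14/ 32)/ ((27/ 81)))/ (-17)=-21/ 272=-0.08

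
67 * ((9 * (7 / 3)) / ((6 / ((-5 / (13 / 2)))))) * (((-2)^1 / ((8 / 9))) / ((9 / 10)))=11725 / 26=450.96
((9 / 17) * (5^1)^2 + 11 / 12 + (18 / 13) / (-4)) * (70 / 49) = 183065 / 9282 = 19.72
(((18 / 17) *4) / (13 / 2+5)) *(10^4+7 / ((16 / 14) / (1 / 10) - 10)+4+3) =313416 / 85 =3687.25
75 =75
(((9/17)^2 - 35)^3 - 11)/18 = -2325.79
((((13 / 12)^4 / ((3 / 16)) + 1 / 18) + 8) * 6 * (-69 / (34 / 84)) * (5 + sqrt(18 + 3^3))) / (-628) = 48204205 / 384336 + 9640841 * sqrt(5) / 128112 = 293.69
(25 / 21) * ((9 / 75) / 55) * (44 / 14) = 2 / 245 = 0.01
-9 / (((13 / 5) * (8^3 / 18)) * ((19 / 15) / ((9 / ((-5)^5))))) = 2187 / 7904000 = 0.00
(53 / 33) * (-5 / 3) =-265 / 99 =-2.68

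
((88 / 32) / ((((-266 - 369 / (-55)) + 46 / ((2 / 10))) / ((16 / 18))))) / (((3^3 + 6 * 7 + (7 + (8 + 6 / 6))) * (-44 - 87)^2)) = -242 / 4229894763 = -0.00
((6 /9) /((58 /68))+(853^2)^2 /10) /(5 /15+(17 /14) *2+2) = 322413647845289 /29000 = 11117711994.67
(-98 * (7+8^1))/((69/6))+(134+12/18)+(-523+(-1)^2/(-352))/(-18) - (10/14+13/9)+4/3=11925227/340032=35.07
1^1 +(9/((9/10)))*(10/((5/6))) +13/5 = 618/5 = 123.60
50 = 50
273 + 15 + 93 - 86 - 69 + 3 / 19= 4297 / 19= 226.16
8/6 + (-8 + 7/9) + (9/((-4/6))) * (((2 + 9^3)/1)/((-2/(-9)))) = -1598909/36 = -44414.14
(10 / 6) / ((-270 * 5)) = -1 / 810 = -0.00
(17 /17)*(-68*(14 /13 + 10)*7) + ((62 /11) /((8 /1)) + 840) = -2535053 /572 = -4431.91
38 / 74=19 / 37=0.51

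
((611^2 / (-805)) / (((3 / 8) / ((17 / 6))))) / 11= -25385828 / 79695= -318.54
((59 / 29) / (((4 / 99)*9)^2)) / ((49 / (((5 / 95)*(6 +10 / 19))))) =221309 / 2051924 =0.11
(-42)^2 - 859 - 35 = 870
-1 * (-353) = 353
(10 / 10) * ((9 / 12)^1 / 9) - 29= -347 / 12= -28.92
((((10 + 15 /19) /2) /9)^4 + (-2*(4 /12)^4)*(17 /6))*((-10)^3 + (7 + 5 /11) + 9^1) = -8752822011619 /150486350256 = -58.16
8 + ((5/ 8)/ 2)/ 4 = 517/ 64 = 8.08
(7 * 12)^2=7056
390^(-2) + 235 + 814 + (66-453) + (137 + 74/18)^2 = 28164221809/1368900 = 20574.35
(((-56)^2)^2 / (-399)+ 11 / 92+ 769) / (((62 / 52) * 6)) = -1627861469 / 487692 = -3337.89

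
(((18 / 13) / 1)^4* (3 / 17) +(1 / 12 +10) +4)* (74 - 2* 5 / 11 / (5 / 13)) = 16909473133 / 16022721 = 1055.34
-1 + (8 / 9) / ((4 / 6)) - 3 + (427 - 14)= 1231 / 3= 410.33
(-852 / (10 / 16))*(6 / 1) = -8179.20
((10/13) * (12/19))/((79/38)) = 240/1027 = 0.23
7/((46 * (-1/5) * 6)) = -35/276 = -0.13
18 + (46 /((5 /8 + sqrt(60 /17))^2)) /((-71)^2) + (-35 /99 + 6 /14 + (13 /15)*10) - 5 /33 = 216691583423807 /8148193684785 - 1601536*sqrt(255) /11757855245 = 26.59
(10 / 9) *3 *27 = 90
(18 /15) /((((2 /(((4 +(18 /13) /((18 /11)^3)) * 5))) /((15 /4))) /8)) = 90895 /234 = 388.44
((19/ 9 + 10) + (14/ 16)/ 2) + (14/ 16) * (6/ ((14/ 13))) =2509/ 144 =17.42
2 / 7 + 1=1.29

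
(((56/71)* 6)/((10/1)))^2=28224/126025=0.22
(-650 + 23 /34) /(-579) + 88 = 584815 /6562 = 89.12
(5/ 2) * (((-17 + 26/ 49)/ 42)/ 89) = -1345/ 122108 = -0.01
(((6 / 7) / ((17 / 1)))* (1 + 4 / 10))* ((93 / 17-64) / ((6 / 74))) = -14726 / 289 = -50.96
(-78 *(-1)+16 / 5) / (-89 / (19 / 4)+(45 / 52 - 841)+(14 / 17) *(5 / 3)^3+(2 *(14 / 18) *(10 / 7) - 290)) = -184117752 / 2591336275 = -0.07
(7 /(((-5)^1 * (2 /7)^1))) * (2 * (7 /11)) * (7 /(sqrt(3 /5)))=-2401 * sqrt(15) /165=-56.36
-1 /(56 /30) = -15 /28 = -0.54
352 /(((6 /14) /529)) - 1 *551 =1301803 /3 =433934.33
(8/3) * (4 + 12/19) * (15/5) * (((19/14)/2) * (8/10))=704/35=20.11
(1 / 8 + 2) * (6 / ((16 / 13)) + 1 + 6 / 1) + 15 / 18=5005 / 192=26.07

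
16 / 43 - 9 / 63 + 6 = 1875 / 301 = 6.23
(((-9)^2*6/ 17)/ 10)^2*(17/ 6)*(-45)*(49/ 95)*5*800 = -694416240/ 323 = -2149895.48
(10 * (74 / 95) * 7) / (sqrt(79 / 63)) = 3108 * sqrt(553) / 1501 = 48.69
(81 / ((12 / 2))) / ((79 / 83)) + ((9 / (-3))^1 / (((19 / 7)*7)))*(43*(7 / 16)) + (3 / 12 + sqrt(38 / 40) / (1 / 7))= 7*sqrt(95) / 10 + 275299 / 24016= 18.29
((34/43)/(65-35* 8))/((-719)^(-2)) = -17576674/9245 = -1901.21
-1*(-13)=13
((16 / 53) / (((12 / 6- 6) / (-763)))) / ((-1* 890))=-1526 / 23585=-0.06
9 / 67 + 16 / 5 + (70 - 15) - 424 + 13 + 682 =329.33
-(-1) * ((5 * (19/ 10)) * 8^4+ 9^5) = 97961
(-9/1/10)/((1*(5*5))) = -9/250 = -0.04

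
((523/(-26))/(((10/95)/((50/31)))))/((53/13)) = -248425/3286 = -75.60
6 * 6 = 36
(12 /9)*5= 20 /3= 6.67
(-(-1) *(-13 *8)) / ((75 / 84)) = -2912 / 25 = -116.48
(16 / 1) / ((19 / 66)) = 1056 / 19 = 55.58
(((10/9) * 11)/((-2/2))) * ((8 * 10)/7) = -8800/63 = -139.68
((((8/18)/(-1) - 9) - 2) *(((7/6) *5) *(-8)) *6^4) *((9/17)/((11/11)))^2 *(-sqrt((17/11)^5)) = -56064960 *sqrt(187)/1331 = -576015.63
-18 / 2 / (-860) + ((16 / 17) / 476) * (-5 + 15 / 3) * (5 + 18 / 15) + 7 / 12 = 0.59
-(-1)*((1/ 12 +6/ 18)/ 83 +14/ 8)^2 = 190969/ 62001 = 3.08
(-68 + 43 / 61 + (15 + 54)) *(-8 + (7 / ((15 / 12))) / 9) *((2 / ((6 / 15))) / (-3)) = 34528 / 1647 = 20.96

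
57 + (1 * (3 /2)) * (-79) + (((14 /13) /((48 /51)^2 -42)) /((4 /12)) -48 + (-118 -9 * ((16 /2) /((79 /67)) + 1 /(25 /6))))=-88715028731 /305070350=-290.80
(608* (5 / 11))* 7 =21280 / 11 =1934.55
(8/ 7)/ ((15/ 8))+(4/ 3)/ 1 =68/ 35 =1.94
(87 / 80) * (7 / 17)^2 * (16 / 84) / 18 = 203 / 104040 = 0.00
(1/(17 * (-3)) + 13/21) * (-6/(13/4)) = -1712/1547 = -1.11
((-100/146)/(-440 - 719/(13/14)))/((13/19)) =475/576189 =0.00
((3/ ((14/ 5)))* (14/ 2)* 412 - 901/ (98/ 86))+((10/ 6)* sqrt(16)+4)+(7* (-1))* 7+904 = 465254/ 147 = 3164.99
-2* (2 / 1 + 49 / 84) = -31 / 6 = -5.17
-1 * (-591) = 591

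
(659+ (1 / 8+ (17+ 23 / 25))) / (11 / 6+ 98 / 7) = 42.76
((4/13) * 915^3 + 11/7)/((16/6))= 64349113929/728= 88391640.01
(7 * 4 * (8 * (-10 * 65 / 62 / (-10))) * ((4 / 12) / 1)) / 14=520 / 93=5.59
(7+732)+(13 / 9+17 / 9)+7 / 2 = 4475 / 6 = 745.83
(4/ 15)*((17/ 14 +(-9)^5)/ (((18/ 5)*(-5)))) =874.78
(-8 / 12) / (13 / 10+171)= -20 / 5169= -0.00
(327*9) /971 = 2943 /971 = 3.03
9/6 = 3/2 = 1.50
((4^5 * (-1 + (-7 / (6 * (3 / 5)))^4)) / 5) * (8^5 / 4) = 731722022912 / 32805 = 22305198.08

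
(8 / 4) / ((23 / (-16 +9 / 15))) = -154 / 115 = -1.34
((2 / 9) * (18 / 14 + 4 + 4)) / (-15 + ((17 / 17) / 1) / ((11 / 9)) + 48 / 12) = -715 / 3528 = -0.20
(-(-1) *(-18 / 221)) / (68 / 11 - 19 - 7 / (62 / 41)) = 12276 / 2629679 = 0.00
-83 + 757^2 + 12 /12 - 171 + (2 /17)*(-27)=572792.82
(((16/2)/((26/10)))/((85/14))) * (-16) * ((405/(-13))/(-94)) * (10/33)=-1209600/1485341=-0.81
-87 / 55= -1.58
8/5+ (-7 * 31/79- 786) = -310923/395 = -787.15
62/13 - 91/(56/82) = -6681/52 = -128.48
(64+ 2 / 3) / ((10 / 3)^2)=291 / 50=5.82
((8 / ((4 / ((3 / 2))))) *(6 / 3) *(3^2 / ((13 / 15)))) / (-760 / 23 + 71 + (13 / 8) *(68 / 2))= 14904 / 22295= 0.67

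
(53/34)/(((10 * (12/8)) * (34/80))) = 212/867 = 0.24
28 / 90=14 / 45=0.31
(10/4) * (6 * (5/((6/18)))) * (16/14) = 1800/7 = 257.14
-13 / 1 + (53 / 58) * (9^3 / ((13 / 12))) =226921 / 377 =601.91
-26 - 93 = -119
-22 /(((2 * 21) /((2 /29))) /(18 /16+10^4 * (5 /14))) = -2200693 /17052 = -129.06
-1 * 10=-10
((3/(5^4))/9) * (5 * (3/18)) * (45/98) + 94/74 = 230337/181300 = 1.27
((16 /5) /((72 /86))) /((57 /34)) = 5848 /2565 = 2.28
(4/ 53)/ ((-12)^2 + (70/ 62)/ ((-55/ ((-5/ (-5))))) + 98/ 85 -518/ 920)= 0.00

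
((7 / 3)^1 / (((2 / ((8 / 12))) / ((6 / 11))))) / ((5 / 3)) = 14 / 55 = 0.25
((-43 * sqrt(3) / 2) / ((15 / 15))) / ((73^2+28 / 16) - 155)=-0.01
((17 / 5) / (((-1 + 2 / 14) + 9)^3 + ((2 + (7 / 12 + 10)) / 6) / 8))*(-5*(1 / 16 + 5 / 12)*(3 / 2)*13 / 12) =-5230407 / 213445922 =-0.02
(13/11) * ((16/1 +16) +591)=8099/11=736.27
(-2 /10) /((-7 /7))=1 /5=0.20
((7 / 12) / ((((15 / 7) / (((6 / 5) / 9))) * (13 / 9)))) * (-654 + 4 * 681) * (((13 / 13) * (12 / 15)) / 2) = 6762 / 325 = 20.81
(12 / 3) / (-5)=-4 / 5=-0.80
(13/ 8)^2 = 169/ 64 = 2.64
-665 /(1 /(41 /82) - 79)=95 /11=8.64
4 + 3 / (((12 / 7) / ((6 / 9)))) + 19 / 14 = 137 / 21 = 6.52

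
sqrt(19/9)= 1.45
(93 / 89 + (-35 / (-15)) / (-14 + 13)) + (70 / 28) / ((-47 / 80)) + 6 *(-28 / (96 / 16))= -420940 / 12549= -33.54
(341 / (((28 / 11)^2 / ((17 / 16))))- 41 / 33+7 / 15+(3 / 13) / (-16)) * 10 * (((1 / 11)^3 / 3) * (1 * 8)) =1.10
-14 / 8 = -7 / 4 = -1.75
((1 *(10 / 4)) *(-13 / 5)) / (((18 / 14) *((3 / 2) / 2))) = -182 / 27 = -6.74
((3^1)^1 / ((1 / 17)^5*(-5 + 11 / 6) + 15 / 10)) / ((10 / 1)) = 12778713 / 63893470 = 0.20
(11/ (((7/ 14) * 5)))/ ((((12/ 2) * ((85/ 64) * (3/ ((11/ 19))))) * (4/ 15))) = 1936/ 4845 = 0.40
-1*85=-85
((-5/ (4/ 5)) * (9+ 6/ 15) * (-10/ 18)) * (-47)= -55225/ 36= -1534.03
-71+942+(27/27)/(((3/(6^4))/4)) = 2599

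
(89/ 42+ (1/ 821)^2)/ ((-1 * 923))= -59989691/ 26129873406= -0.00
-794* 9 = -7146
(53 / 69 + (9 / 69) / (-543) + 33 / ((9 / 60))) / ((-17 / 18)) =-16543020 / 70771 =-233.75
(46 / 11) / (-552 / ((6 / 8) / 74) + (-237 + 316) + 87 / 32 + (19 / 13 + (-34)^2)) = -832 / 10589425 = -0.00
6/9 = 2/3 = 0.67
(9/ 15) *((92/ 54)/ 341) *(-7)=-322/ 15345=-0.02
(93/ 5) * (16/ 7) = 1488/ 35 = 42.51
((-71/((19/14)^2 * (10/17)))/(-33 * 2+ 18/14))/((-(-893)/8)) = 6624016/730174845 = 0.01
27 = 27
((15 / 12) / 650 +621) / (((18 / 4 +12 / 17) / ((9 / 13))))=16468971 / 199420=82.58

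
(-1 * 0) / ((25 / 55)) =0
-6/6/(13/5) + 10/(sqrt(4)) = 4.62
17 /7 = 2.43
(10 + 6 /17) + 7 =295 /17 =17.35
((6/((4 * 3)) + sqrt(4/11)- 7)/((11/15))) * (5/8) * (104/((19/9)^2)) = -1026675/7942 + 157950 * sqrt(11)/43681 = -117.28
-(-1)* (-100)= -100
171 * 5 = 855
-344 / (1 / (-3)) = 1032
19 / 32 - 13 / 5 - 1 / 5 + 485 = 77247 / 160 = 482.79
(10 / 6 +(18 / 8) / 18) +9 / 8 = 2.92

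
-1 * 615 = -615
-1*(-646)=646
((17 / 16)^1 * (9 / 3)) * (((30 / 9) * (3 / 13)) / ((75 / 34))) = 289 / 260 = 1.11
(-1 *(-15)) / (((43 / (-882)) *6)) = -2205 / 43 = -51.28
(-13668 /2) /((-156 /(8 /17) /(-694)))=-185992 /13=-14307.08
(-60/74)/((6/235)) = -1175/37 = -31.76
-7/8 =-0.88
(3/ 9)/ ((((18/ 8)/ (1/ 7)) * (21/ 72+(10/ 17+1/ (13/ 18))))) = 7072/ 756693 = 0.01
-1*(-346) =346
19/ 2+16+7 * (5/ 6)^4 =37423/ 1296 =28.88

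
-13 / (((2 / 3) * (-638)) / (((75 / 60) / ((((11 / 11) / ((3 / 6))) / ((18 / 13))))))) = 135 / 5104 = 0.03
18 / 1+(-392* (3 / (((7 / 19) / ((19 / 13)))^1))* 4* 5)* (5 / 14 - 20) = 1832787.23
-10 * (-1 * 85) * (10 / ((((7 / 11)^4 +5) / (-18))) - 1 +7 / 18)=-3419019175 / 113409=-30147.69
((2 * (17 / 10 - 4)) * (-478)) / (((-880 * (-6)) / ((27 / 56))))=0.20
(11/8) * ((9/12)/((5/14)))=2.89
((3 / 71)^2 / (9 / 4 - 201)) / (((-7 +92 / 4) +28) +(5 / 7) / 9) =-756 / 3709697105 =-0.00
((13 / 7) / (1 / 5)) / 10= 0.93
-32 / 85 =-0.38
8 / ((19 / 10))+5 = 175 / 19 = 9.21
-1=-1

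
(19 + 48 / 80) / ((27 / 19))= 1862 / 135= 13.79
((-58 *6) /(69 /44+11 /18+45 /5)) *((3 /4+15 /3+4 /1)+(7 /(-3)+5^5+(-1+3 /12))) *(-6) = 2589412320 /4427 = 584913.56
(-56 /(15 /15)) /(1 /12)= -672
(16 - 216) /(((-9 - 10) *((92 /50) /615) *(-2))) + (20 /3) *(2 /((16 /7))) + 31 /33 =-16847387 /9614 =-1752.38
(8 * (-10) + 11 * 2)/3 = -58/3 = -19.33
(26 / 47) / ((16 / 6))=39 / 188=0.21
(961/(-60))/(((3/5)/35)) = -33635/36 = -934.31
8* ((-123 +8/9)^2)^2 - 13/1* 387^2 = 11657491797491/6561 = 1776785824.95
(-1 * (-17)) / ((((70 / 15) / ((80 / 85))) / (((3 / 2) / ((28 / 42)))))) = 54 / 7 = 7.71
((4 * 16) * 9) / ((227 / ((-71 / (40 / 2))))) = -10224 / 1135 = -9.01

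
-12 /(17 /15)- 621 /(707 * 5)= -646857 /60095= -10.76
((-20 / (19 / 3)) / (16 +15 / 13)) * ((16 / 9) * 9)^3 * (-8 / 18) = 4259840 / 12711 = 335.13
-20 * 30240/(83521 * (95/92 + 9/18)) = -18547200/3925487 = -4.72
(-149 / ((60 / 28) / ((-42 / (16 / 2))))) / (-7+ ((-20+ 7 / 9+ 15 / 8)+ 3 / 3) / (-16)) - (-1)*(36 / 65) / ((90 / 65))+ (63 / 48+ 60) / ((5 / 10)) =17069423 / 275480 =61.96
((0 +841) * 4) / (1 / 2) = 6728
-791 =-791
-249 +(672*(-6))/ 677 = -254.96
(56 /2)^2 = 784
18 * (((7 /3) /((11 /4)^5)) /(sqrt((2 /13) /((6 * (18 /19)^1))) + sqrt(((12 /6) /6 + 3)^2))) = 100638720 /1253137831-129024 * sqrt(1482) /1253137831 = 0.08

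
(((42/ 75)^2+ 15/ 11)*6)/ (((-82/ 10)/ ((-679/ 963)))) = 15659098/ 18096375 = 0.87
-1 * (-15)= 15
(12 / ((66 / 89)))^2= 31684 / 121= 261.85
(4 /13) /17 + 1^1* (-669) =-147845 /221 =-668.98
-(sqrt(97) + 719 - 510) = -209 - sqrt(97) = -218.85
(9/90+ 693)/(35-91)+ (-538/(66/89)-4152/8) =-23226803/18480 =-1256.86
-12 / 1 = -12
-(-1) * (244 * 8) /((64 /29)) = 1769 /2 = 884.50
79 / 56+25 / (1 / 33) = 826.41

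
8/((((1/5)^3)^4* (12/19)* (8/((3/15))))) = 927734375/12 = 77311197.92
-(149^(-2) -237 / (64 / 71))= 262.92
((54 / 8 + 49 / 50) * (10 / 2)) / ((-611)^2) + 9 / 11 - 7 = -507708057 / 82130620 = -6.18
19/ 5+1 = 24/ 5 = 4.80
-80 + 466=386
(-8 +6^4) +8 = 1296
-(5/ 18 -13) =229/ 18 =12.72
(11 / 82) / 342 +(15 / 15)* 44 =1233947 / 28044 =44.00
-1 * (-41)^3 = 68921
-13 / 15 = -0.87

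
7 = 7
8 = 8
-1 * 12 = -12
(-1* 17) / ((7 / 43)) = -731 / 7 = -104.43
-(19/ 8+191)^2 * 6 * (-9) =64616643/ 32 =2019270.09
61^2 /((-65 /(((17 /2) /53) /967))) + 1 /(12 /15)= 16530061 /13325260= 1.24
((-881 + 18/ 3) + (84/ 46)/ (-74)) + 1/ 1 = -743795/ 851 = -874.02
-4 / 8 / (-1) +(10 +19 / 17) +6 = 599 / 34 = 17.62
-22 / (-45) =22 / 45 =0.49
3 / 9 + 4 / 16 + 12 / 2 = 79 / 12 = 6.58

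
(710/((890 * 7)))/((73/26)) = 1846/45479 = 0.04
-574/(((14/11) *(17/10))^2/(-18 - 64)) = 20340100/2023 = 10054.42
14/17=0.82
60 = 60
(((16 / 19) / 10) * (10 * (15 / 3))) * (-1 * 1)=-80 / 19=-4.21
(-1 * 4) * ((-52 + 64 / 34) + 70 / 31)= 100888 / 527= 191.44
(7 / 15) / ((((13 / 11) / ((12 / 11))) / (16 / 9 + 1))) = 140 / 117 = 1.20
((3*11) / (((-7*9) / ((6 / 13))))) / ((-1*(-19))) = -22 / 1729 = -0.01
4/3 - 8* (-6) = 148/3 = 49.33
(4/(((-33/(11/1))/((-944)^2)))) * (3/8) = -445568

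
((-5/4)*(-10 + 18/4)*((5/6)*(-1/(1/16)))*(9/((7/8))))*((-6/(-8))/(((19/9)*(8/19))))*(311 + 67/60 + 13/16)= -15932565/64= -248946.33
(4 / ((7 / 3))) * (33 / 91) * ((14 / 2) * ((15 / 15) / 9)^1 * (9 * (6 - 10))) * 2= -3168 / 91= -34.81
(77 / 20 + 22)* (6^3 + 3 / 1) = 113223 / 20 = 5661.15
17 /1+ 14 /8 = 75 /4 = 18.75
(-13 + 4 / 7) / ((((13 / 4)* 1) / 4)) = -15.30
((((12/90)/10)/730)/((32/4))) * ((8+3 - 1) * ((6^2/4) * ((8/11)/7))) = 3/140525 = 0.00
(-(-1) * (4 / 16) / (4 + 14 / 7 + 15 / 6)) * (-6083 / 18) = -6083 / 612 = -9.94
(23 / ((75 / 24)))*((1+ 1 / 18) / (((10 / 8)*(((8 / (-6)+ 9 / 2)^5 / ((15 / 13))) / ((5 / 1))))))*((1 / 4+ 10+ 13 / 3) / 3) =927360 / 1694173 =0.55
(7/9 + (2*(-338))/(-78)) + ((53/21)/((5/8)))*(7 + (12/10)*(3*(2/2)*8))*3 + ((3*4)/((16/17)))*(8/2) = 778264/1575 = 494.14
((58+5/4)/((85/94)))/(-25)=-11139/4250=-2.62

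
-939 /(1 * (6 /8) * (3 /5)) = -6260 /3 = -2086.67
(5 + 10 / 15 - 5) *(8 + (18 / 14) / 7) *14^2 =3208 / 3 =1069.33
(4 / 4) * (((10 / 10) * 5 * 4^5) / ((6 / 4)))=10240 / 3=3413.33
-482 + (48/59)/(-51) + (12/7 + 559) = 552541/7021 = 78.70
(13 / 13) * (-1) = -1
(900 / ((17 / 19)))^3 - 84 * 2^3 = 5000207698464 / 4913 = 1017750396.59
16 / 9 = 1.78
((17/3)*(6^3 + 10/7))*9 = 77622/7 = 11088.86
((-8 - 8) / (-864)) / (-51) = -1 / 2754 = -0.00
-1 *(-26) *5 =130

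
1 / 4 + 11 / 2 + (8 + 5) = 75 / 4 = 18.75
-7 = -7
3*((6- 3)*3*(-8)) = -216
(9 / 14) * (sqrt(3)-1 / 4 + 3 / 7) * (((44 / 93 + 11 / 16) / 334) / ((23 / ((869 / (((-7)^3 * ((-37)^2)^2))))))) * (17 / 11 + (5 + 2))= -19237053 * sqrt(3) / 17145692699482592-96185265 / 480079395585512576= -0.00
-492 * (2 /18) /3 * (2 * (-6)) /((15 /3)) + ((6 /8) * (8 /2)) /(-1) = 611 /15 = 40.73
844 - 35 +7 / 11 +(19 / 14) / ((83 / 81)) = 10365701 / 12782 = 810.96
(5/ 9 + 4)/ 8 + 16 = 1193/ 72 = 16.57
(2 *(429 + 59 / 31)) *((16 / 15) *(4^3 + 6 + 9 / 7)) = 213300544 / 3255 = 65530.12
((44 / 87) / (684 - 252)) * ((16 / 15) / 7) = 44 / 246645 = 0.00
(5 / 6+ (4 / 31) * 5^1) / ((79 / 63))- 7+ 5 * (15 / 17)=-117337 / 83266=-1.41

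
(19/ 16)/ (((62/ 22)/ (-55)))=-23.18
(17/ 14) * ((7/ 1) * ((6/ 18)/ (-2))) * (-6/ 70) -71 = -9923/ 140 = -70.88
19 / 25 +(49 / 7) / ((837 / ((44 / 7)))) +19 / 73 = 1638794 / 1527525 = 1.07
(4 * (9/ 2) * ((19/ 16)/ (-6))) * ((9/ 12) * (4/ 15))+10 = 743/ 80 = 9.29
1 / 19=0.05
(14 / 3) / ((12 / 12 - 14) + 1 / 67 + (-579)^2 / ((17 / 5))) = 15946 / 336872835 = 0.00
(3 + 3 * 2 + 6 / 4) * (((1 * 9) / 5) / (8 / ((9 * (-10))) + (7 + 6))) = 243 / 166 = 1.46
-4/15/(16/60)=-1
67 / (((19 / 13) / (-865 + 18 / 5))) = -3751397 / 95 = -39488.39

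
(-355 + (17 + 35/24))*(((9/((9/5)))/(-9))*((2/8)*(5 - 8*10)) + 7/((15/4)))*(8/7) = -5952749/1260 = -4724.40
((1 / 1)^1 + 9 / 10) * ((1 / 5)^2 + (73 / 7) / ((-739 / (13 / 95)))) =46771 / 646625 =0.07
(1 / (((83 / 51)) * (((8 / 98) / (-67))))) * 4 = -167433 / 83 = -2017.27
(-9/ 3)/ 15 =-1/ 5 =-0.20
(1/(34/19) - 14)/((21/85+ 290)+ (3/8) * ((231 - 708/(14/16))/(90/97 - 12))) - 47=-24837575821/527971723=-47.04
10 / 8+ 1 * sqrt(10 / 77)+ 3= sqrt(770) / 77+ 17 / 4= 4.61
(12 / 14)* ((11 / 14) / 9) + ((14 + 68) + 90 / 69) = 83.38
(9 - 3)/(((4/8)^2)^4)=1536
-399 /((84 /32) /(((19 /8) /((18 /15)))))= -1805 /6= -300.83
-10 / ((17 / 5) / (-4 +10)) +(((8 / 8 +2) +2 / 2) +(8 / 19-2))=-4918 / 323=-15.23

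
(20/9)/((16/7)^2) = 245/576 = 0.43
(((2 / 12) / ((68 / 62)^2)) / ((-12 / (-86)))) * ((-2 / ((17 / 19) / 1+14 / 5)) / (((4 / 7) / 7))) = -192358565 / 29214432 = -6.58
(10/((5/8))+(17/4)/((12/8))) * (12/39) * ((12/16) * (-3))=-339/26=-13.04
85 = 85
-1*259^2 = -67081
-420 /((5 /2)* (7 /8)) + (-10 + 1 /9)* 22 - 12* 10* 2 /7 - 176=-39050 /63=-619.84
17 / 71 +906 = 906.24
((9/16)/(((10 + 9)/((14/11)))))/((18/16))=7/209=0.03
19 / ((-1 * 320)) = -19 / 320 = -0.06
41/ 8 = 5.12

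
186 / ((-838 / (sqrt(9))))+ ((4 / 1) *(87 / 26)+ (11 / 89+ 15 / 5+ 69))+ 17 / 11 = 460672675 / 5332613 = 86.39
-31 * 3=-93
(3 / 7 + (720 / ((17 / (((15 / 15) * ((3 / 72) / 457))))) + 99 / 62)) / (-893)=-6841971 / 3010969178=-0.00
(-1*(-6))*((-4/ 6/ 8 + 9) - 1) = 95/ 2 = 47.50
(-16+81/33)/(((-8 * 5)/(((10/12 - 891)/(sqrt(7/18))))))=-113687 * sqrt(14)/880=-483.38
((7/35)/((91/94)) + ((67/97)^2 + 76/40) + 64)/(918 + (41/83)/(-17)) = 804414208433/11090236532830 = 0.07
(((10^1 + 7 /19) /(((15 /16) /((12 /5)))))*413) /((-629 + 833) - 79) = 5207104 /59375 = 87.70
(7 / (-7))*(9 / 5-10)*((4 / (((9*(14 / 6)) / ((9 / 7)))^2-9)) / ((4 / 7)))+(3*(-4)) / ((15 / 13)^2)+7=-12463 / 6960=-1.79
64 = 64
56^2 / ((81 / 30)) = 31360 / 27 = 1161.48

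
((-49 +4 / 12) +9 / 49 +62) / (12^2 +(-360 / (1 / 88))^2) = 1987 / 147532513968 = 0.00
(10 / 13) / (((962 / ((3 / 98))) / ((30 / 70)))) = 45 / 4289558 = 0.00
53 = 53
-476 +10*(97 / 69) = -31874 / 69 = -461.94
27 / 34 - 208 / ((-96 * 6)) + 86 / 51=1739 / 612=2.84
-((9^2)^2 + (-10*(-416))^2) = -17312161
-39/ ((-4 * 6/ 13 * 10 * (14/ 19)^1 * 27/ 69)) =73853/ 10080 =7.33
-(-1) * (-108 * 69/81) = -92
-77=-77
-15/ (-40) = 0.38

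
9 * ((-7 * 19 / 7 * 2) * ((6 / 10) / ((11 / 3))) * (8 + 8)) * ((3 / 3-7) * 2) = 590976 / 55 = 10745.02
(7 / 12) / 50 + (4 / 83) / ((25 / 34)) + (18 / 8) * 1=23179 / 9960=2.33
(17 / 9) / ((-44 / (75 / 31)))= -0.10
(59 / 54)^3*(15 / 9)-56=-25427057 / 472392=-53.83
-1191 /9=-397 /3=-132.33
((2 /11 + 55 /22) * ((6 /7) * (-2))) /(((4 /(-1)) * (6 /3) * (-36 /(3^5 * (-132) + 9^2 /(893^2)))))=71864736597 /140351024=512.04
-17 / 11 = -1.55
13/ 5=2.60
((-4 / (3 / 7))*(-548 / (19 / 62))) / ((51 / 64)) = 60884992 / 2907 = 20944.27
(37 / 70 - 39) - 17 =-3883 / 70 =-55.47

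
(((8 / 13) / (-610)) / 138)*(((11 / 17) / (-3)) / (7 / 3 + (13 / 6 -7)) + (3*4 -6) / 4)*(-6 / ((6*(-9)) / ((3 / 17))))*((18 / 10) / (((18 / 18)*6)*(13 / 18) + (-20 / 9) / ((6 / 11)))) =-7281 / 4612187125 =-0.00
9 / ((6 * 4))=3 / 8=0.38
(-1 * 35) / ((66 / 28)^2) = -6860 / 1089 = -6.30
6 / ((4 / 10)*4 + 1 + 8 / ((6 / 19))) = 90 / 419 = 0.21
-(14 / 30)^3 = -0.10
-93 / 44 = -2.11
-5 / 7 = -0.71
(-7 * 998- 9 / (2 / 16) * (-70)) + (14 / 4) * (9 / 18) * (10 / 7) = -3887 / 2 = -1943.50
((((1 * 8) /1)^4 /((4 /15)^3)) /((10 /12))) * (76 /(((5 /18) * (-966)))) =-11819520 /161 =-73413.17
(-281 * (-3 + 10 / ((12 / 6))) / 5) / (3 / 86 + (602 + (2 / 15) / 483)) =-70033068 / 375110047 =-0.19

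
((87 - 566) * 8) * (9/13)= -34488/13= -2652.92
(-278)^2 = 77284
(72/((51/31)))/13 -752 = -165448/221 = -748.63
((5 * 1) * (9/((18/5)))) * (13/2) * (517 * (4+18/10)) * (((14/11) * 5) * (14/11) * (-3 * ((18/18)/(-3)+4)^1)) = -21705775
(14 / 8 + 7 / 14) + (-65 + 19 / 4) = -58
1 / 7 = 0.14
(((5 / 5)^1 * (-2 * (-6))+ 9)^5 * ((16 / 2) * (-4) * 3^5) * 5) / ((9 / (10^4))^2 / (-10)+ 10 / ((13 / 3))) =-688089336480000000000 / 9999999649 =-68808936063.19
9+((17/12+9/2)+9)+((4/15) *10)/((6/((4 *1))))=925/36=25.69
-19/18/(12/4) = -19/54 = -0.35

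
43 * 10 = 430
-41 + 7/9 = -362/9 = -40.22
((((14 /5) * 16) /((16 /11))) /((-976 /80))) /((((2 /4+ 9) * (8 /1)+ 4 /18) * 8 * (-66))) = 3 /47824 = 0.00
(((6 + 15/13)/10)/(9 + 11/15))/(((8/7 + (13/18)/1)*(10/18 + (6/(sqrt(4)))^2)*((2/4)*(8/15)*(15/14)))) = 1107351/76717160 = 0.01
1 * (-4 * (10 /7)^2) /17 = -400 /833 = -0.48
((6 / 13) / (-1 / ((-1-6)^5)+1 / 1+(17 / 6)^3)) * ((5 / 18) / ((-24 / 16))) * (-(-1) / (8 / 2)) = -1008420 / 1120643147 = -0.00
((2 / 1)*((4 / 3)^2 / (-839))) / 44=-8 / 83061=-0.00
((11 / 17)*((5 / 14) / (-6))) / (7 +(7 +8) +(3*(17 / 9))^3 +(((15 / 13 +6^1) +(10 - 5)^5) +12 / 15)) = -32175 / 2787593564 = -0.00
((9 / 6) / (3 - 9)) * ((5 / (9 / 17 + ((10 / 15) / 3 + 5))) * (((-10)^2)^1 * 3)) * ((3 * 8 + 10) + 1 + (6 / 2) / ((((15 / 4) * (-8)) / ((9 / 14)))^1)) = -11224845 / 4928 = -2277.77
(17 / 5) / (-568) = -17 / 2840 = -0.01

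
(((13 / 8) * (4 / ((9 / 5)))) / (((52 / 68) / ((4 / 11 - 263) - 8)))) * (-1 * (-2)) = -2556.01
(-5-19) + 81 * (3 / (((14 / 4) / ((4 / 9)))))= 48 / 7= 6.86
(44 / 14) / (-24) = -11 / 84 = -0.13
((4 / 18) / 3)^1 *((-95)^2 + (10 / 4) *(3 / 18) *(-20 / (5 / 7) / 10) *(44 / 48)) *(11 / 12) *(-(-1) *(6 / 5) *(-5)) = -3676.42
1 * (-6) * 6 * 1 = -36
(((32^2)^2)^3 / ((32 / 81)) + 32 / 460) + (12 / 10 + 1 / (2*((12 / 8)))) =1006824732694948086313 / 345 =2918332558536081409.60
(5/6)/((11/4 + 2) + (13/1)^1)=10/213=0.05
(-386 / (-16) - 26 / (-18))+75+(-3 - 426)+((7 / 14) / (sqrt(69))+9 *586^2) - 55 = sqrt(69) / 138+222493001 / 72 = 3090180.63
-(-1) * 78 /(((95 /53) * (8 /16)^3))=348.13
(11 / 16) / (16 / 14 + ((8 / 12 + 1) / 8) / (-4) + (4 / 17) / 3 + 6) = 0.10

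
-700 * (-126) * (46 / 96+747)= 131855325 / 2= 65927662.50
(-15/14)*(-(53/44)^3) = 2233155/1192576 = 1.87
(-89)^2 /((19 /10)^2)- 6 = 789934 /361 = 2188.18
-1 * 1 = -1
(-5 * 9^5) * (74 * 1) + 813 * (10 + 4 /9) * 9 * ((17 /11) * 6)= -232534386 /11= -21139489.64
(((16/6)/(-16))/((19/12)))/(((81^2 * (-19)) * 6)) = 1/7105563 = 0.00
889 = 889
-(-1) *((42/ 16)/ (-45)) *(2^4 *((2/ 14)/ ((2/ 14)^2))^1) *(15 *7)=-686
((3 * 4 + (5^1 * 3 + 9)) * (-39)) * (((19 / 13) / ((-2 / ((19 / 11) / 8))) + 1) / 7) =-52029 / 308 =-168.93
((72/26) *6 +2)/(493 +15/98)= 23716/628277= 0.04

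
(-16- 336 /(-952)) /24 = -133 /204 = -0.65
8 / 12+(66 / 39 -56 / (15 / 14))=-3244 / 65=-49.91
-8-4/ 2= -10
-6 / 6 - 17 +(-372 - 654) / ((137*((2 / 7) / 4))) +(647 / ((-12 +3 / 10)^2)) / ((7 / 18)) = -161461210 / 1458639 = -110.69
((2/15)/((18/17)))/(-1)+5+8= 1738/135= 12.87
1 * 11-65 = -54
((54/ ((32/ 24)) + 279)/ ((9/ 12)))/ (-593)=-426/ 593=-0.72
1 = 1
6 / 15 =2 / 5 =0.40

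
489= 489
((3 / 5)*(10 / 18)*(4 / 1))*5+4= 32 / 3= 10.67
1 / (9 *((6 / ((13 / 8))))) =0.03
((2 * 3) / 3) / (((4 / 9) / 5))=45 / 2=22.50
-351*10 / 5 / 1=-702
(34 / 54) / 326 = 17 / 8802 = 0.00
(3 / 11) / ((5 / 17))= 51 / 55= 0.93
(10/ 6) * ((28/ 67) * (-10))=-1400/ 201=-6.97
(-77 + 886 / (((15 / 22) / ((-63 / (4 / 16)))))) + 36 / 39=-21290209 / 65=-327541.68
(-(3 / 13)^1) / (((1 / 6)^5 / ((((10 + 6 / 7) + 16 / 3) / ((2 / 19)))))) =-276005.27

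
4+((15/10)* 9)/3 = 17/2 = 8.50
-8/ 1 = -8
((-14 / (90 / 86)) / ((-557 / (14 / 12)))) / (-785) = -0.00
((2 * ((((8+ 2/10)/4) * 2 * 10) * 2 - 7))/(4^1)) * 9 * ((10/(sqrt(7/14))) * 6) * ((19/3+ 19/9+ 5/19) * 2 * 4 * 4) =107208000 * sqrt(2)/19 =7979737.24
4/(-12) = -1/3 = -0.33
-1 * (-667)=667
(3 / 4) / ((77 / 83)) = 249 / 308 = 0.81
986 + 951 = 1937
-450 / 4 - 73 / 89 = -20171 / 178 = -113.32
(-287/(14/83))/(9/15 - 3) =17015/24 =708.96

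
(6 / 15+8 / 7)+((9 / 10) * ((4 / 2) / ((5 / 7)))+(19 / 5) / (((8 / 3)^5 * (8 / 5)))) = 187192359 / 45875200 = 4.08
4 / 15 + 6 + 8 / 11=1154 / 165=6.99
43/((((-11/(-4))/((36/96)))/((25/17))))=3225/374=8.62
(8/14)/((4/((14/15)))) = 2/15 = 0.13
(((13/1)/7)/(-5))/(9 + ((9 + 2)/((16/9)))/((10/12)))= -104/4599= -0.02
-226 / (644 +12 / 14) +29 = 64662 / 2257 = 28.65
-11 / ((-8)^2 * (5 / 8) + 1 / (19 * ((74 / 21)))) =-15466 / 56261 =-0.27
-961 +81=-880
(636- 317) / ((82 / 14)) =2233 / 41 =54.46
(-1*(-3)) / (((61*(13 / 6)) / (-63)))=-1134 / 793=-1.43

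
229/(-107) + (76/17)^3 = 45845355/525691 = 87.21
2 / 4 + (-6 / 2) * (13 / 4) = -37 / 4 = -9.25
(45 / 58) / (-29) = -45 / 1682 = -0.03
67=67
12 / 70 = 6 / 35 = 0.17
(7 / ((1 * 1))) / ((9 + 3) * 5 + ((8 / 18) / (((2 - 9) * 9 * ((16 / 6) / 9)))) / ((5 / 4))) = 735 / 6298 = 0.12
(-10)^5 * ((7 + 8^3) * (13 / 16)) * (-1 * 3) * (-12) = -1518075000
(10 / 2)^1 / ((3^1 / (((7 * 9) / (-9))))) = -35 / 3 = -11.67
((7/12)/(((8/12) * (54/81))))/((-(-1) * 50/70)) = 147/80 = 1.84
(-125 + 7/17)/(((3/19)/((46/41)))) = -617044/697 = -885.29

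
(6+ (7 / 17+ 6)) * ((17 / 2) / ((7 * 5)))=211 / 70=3.01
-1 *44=-44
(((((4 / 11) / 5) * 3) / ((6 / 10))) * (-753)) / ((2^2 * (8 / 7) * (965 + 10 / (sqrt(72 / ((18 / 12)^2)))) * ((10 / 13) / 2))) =-13224939 / 81947525 + 68523 * sqrt(2) / 327790100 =-0.16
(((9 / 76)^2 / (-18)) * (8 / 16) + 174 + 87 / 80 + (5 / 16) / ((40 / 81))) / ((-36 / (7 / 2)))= -94729439 / 5544960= -17.08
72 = 72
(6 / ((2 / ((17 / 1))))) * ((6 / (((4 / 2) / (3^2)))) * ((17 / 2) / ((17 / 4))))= 2754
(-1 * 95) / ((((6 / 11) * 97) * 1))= -1045 / 582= -1.80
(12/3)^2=16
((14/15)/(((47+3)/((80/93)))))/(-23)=-112/160425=-0.00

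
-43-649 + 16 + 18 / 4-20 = -691.50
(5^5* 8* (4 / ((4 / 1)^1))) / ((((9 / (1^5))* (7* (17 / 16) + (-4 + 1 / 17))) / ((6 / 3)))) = 13600000 / 8559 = 1588.97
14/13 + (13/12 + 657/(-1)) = -654.84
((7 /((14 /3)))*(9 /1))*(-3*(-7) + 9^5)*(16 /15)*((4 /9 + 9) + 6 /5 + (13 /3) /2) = 54486168 /5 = 10897233.60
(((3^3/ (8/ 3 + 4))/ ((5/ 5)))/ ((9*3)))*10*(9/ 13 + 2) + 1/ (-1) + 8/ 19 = 1709/ 494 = 3.46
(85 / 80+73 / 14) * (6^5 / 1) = 341658 / 7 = 48808.29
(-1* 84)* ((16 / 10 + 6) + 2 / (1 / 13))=-14112 / 5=-2822.40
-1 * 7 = -7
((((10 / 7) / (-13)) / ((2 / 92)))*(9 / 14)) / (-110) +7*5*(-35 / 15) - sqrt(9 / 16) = -6927439 / 84084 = -82.39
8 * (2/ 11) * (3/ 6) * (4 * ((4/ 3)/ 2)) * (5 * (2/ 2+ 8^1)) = 960/ 11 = 87.27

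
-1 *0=0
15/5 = 3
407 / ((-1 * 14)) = -407 / 14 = -29.07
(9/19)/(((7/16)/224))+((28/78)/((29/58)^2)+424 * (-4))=-1075960/741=-1452.04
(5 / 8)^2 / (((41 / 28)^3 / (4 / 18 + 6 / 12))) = 111475 / 1240578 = 0.09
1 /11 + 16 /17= 193 /187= 1.03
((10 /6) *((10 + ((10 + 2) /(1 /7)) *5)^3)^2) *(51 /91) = 537315859165000000 /91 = 5904569880934065.93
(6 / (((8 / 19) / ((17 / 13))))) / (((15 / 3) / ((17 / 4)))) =16473 / 1040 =15.84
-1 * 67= -67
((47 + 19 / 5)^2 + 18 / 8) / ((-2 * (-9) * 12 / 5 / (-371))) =-95825219 / 4320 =-22181.76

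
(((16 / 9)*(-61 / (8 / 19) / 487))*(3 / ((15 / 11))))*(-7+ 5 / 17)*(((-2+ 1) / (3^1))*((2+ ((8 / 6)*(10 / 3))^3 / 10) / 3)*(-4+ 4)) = 0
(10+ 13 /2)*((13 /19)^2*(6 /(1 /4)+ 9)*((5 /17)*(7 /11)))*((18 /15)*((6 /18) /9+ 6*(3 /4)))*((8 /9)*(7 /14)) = 6376370 /55233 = 115.44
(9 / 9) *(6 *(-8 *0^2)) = 0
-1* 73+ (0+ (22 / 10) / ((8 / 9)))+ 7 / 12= -8393 / 120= -69.94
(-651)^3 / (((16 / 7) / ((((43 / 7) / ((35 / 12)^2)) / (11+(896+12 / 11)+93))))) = -23969034243 / 275300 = -87065.14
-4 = -4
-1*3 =-3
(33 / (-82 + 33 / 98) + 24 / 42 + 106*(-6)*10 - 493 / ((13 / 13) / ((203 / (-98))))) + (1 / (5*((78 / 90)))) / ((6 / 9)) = -3887719532 / 728273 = -5338.27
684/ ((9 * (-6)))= -38/ 3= -12.67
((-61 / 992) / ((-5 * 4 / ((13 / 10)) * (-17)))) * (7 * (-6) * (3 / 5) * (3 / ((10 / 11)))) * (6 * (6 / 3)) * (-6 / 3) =-4945941 / 10540000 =-0.47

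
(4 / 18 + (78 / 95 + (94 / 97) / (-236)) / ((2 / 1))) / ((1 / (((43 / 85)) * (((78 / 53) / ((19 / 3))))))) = 6900512333 / 93073435150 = 0.07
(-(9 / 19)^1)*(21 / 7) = -27 / 19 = -1.42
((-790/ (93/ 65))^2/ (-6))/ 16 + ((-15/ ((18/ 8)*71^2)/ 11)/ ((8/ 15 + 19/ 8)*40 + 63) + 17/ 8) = -4913170908887777/ 1548134916372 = -3173.61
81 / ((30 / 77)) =2079 / 10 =207.90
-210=-210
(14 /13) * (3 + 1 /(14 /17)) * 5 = 295 /13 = 22.69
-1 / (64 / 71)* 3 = -213 / 64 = -3.33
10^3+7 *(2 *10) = 1140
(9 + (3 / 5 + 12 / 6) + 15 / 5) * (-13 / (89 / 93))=-88257 / 445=-198.33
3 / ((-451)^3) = -3 / 91733851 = -0.00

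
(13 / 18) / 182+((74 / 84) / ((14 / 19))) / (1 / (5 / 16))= 10657 / 28224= 0.38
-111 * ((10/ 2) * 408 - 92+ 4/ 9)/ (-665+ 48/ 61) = 325.61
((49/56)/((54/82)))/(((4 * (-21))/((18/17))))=-0.02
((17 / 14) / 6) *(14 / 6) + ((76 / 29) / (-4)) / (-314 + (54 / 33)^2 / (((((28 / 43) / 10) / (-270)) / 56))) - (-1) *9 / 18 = 38199969337 / 39291354468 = 0.97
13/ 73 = 0.18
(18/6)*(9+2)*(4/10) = 66/5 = 13.20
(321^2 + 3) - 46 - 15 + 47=103030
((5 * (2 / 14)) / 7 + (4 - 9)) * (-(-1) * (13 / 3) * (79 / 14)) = -41080 / 343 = -119.77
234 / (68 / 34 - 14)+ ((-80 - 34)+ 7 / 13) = -3457 / 26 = -132.96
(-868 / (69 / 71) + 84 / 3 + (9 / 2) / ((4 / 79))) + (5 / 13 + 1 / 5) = -27832109 / 35880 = -775.70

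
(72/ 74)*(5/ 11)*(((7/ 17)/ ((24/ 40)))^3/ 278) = 428750/ 833829447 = 0.00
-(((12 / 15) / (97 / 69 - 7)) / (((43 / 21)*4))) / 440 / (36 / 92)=3703 / 36515600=0.00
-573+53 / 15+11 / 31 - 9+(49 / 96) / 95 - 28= -171358417 / 282720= -606.11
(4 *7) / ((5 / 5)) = 28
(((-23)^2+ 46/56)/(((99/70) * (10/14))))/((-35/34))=-16813/33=-509.48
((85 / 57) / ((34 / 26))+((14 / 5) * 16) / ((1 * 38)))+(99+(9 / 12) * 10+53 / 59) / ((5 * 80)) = 6962201 / 2690400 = 2.59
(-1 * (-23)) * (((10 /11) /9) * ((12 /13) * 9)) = 19.30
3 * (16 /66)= 8 /11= 0.73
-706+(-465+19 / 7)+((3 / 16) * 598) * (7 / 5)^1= -283167 / 280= -1011.31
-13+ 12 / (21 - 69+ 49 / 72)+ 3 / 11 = -486484 / 37477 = -12.98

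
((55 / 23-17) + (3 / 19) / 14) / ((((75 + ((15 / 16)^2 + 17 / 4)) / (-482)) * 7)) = 5509884672 / 439244869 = 12.54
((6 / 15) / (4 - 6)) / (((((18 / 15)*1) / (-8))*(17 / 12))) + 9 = 169 / 17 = 9.94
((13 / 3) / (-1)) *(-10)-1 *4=118 / 3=39.33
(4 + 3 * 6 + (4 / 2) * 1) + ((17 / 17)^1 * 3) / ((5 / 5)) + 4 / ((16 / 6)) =57 / 2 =28.50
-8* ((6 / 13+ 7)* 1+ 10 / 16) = -841 / 13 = -64.69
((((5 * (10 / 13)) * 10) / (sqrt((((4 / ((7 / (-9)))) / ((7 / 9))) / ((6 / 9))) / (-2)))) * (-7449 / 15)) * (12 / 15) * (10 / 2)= -534800 * sqrt(3) / 27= -34307.44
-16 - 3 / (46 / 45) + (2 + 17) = 3 / 46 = 0.07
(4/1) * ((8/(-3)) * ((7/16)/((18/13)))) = -91/27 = -3.37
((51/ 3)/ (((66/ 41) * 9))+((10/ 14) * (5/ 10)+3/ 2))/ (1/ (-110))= -63005/ 189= -333.36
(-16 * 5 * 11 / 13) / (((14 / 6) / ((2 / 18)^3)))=-880 / 22113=-0.04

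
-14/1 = -14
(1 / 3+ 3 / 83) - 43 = -10615 / 249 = -42.63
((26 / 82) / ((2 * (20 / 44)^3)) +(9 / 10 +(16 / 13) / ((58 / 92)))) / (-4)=-2193132 / 1932125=-1.14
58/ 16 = 29/ 8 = 3.62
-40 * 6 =-240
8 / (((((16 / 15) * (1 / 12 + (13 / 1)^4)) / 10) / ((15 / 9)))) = 1500 / 342733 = 0.00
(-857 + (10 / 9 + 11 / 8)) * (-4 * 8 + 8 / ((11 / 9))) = 2153375 / 99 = 21751.26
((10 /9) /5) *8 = 16 /9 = 1.78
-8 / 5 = -1.60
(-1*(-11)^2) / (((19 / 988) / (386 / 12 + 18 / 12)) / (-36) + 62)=-7625904 / 3907487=-1.95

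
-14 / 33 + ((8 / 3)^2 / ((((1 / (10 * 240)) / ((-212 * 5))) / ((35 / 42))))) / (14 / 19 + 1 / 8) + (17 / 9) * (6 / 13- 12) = -2949144226076 / 168597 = -17492269.89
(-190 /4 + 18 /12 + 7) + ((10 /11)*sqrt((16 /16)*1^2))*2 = -409 /11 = -37.18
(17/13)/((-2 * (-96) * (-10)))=-17/24960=-0.00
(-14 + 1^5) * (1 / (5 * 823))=-13 / 4115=-0.00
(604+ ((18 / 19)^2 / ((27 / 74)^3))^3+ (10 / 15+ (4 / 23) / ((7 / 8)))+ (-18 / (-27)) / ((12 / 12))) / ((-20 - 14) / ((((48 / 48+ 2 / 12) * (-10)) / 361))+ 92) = 6.04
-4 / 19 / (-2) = 2 / 19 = 0.11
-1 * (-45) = 45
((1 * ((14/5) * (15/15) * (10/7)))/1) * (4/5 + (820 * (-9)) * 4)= -590384/5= -118076.80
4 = 4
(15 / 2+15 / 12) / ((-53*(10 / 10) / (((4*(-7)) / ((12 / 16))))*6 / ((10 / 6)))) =2450 / 1431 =1.71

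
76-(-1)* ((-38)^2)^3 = 3010936460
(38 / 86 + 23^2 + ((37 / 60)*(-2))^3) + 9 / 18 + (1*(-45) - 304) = 179.07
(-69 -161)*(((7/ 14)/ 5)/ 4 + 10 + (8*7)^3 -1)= -161575023/ 4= -40393755.75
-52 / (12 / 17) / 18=-221 / 54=-4.09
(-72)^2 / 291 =1728 / 97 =17.81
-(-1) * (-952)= -952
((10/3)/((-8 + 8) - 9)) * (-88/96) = 55/162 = 0.34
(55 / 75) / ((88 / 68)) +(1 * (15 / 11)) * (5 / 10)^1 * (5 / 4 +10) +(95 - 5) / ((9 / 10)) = 142873 / 1320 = 108.24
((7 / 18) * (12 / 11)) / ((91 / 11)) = 2 / 39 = 0.05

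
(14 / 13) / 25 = 14 / 325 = 0.04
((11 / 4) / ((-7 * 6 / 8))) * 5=-55 / 21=-2.62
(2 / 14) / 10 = 1 / 70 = 0.01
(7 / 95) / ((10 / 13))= 91 / 950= 0.10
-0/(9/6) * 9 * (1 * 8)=0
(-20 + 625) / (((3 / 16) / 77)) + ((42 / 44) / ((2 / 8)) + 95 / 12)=10932463 / 44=248465.07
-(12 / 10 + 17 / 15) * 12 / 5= -28 / 5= -5.60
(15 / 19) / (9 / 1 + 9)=0.04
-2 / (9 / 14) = -28 / 9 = -3.11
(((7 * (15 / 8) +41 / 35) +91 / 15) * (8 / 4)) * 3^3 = 30789 / 28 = 1099.61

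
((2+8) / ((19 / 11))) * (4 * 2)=880 / 19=46.32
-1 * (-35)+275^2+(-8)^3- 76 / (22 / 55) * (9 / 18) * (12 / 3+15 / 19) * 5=72873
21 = 21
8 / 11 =0.73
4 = 4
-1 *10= -10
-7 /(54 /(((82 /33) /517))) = -287 /460647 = -0.00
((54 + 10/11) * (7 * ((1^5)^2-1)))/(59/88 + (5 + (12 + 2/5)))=0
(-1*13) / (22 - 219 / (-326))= -4238 / 7391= -0.57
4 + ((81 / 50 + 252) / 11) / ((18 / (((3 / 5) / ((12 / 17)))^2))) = 2167201 / 440000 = 4.93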